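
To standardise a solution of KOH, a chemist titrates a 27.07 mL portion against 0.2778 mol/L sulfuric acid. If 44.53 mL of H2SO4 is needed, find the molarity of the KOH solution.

n(H2SO4) delivered = 0.2778 x 0.04453 = 0.01237 mol.
The reaction is 2 KOH + 1 H2SO4, so n(KOH) = 0.01237 x 2/1 = 0.02474 mol.
[KOH] = 0.02474 mol / 0.02707 L = 0.914 M.

0.914 M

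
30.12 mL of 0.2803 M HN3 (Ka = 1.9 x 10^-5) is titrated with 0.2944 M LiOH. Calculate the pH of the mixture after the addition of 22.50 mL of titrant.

5.28

Initial n(HN3) = 0.2803 x 0.03012 = 0.008443 mol.
n(LiOH) added = 0.2944 x 0.02250 = 0.006624 mol, converting that many moles of HN3 to N3-.
Remaining n(HN3) = 0.001819 mol; n(N3-) = 0.006624 mol.
By Henderson-Hasselbalch, pH = pKa + log([A^-]/[HA]) = 4.72 + log(0.006624/0.001819) = 4.72 + (+0.56) = 5.28.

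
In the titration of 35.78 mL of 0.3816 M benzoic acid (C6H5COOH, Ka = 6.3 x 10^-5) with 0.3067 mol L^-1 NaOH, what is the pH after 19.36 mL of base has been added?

4.09

Initial n(C6H5COOH) = 0.3816 x 0.03578 = 0.01365 mol.
n(NaOH) added = 0.3067 x 0.01936 = 0.005938 mol, converting that many moles of C6H5COOH to C6H5COO-.
Remaining n(C6H5COOH) = 0.007716 mol; n(C6H5COO-) = 0.005938 mol.
By Henderson-Hasselbalch, pH = pKa + log([A^-]/[HA]) = 4.20 + log(0.005938/0.007716) = 4.20 + (-0.11) = 4.09.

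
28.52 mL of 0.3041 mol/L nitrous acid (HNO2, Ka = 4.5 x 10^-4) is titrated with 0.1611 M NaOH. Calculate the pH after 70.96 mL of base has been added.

n(acid) = 0.3041 x 0.02852 = 0.008673 mol; n(NaOH) added = 0.1611 x 0.07096 = 0.01143 mol.
Base is in excess by 0.01143 - 0.008673 = 0.002759 mol in a total volume of 0.09948 L.
[OH^-] = 0.002759/0.09948 = 0.02773 M, so pOH = 1.56 and pH = 14.00 - 1.56 = 12.44.

12.44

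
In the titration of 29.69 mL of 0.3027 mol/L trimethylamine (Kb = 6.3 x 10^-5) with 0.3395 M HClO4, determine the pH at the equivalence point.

n((CH3)3N) = 0.3027 x 0.02969 = 0.008987 mol; V(HClO4) at equivalence = 0.008987/0.3395 = 0.02647 L.
At equivalence the base is fully converted to (CH3)3NH+; total volume = 0.05616 L, so [(CH3)3NH+] = 0.008987/0.05616 = 0.1600 M.
Ka((CH3)3NH+) = Kw/Kb = 1.0e-14 / 6.3 x 10^-5 = 1.59e-10.
[H^+] = sqrt(Ka x [(CH3)3NH+]) = sqrt(1.59e-10 x 0.1600) = 5.04e-6 M.
pH = -log(5.04e-6) = 5.30.

5.30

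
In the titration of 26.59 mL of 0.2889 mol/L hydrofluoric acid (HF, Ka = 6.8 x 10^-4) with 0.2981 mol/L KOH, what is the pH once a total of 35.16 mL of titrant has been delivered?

12.66

n(acid) = 0.2889 x 0.02659 = 0.007682 mol; n(KOH) added = 0.2981 x 0.03516 = 0.01048 mol.
Base is in excess by 0.01048 - 0.007682 = 0.002799 mol in a total volume of 0.06175 L.
[OH^-] = 0.002799/0.06175 = 0.04533 M, so pOH = 1.34 and pH = 14.00 - 1.34 = 12.66.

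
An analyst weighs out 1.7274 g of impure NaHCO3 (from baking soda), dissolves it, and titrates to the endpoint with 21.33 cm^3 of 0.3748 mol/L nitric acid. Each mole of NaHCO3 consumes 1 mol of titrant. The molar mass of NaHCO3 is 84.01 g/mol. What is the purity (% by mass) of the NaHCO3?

38.9%

n(HNO3) = 0.3748 x 0.02133 = 0.007994 mol.
n(NaHCO3) = 0.007994 / 1 = 0.007994 mol.
mass of NaHCO3 = 0.007994 x 84.01 = 0.6716 g.
% purity = 0.6716 / 1.7274 x 100 = 38.9%.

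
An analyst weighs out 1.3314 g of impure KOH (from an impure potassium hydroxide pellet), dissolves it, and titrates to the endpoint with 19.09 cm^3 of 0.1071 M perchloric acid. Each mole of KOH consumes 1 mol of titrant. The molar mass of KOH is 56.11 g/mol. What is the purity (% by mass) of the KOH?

8.62%

n(HClO4) = 0.1071 x 0.01909 = 0.002045 mol.
n(KOH) = 0.002045 / 1 = 0.002045 mol.
mass of KOH = 0.002045 x 56.11 = 0.1147 g.
% purity = 0.1147 / 1.3314 x 100 = 8.62%.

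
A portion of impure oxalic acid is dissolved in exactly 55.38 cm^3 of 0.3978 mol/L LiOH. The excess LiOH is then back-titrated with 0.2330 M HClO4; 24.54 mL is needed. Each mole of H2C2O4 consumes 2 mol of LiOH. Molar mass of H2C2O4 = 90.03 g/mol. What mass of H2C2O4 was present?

Total n(LiOH) added = 0.3978 x 0.05538 = 0.02203 mol.
n(HClO4) used = 0.2330 x 0.02454 = 0.005718 mol, which equals the excess n(LiOH).
So n(LiOH) consumed by the sample = 0.02203 - 0.005718 = 0.01631 mol.
n(H2C2O4) = 0.01631 / 2 = 0.008156 mol.
mass = 0.008156 mol x 90.03 g/mol = 0.734 g.

0.734 g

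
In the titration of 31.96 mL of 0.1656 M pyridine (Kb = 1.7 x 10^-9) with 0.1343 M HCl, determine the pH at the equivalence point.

n(C5H5N) = 0.1656 x 0.03196 = 0.005293 mol; V(HCl) at equivalence = 0.005293/0.1343 = 0.03941 L.
At equivalence the base is fully converted to C5H5NH+; total volume = 0.07137 L, so [C5H5NH+] = 0.005293/0.07137 = 0.07416 M.
Ka(C5H5NH+) = Kw/Kb = 1.0e-14 / 1.7 x 10^-9 = 5.88e-6.
[H^+] = sqrt(Ka x [C5H5NH+]) = sqrt(5.88e-6 x 0.07416) = 0.000660 M.
pH = -log(0.000660) = 3.18.

3.18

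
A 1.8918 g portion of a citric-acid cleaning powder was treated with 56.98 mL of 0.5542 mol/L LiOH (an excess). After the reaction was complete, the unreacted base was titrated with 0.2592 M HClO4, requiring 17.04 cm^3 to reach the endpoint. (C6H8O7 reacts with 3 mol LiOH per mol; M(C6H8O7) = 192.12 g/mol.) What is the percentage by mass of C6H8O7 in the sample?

Total n(LiOH) added = 0.5542 x 0.05698 = 0.03158 mol.
n(HClO4) used = 0.2592 x 0.01704 = 0.004417 mol, which equals the excess n(LiOH).
So n(LiOH) consumed by the sample = 0.03158 - 0.004417 = 0.02716 mol.
n(C6H8O7) = 0.02716 / 3 = 0.009054 mol.
mass C6H8O7 = 0.009054 x 192.12 = 1.739 g, so %C6H8O7 = 1.739/1.8918 x 100 = 91.9%.

91.9%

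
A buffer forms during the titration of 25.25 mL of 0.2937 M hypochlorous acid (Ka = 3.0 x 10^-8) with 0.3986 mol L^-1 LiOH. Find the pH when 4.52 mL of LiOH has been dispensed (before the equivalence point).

7.03

Initial n(HClO) = 0.2937 x 0.02525 = 0.007416 mol.
n(LiOH) added = 0.3986 x 0.004520 = 0.001802 mol, converting that many moles of HClO to ClO-.
Remaining n(HClO) = 0.005614 mol; n(ClO-) = 0.001802 mol.
By Henderson-Hasselbalch, pH = pKa + log([A^-]/[HA]) = 7.52 + log(0.001802/0.005614) = 7.52 + (-0.49) = 7.03.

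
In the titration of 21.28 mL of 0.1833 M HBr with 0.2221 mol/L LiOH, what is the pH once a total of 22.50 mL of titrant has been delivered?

n(acid) = 0.1833 x 0.02128 = 0.003901 mol; n(LiOH) added = 0.2221 x 0.02250 = 0.004997 mol.
Base is in excess by 0.004997 - 0.003901 = 0.001097 mol in a total volume of 0.04378 L.
[OH^-] = 0.001097/0.04378 = 0.02505 M, so pOH = 1.60 and pH = 14.00 - 1.60 = 12.40.

12.40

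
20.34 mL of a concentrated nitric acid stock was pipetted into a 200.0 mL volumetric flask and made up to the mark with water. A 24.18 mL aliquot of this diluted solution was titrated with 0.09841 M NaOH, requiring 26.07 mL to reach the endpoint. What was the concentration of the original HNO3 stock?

n(NaOH) = 0.09841 x 0.02607 = 0.002566 mol.
n(HNO3) in the aliquot = 0.002566 mol.
[diluted HNO3] = 0.002566 / 0.02418 = 0.1061 M.
Dilution factor = 200.0/20.34 = 9.833, so [stock] = 0.1061 x 9.833 = 1.04 M.

1.04 M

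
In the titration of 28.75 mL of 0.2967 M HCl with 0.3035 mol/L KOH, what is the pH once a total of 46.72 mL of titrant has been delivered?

12.87

n(acid) = 0.2967 x 0.02875 = 0.008530 mol; n(KOH) added = 0.3035 x 0.04672 = 0.01418 mol.
Base is in excess by 0.01418 - 0.008530 = 0.005649 mol in a total volume of 0.07547 L.
[OH^-] = 0.005649/0.07547 = 0.07486 M, so pOH = 1.13 and pH = 14.00 - 1.13 = 12.87.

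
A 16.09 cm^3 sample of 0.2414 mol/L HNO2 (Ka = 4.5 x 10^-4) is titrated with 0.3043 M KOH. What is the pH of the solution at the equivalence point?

n(HNO2) = 0.2414 x 0.01609 = 0.003884 mol; V(KOH) at equivalence = 0.003884/0.3043 = 0.01276 L.
At equivalence all the acid is converted to NO2-; total volume = 0.01609 + 0.01276 = 0.02885 L, so [NO2-] = 0.003884/0.02885 = 0.1346 M.
Kb = Kw/Ka = 1.0e-14 / 4.5 x 10^-4 = 2.22e-11.
[OH^-] = sqrt(Kb x [NO2-]) = sqrt(2.22e-11 x 0.1346) = 1.73e-6 M.
pOH = 5.76, so pH = 14.00 - 5.76 = 8.24.

8.24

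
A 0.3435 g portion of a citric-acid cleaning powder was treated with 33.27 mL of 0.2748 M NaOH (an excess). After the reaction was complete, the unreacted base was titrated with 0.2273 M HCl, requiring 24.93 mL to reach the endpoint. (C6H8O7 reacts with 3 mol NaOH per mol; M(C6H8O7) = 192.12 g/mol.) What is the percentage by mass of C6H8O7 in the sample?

Total n(NaOH) added = 0.2748 x 0.03327 = 0.009143 mol.
n(HCl) used = 0.2273 x 0.02493 = 0.005667 mol, which equals the excess n(NaOH).
So n(NaOH) consumed by the sample = 0.009143 - 0.005667 = 0.003476 mol.
n(C6H8O7) = 0.003476 / 3 = 0.001159 mol.
mass C6H8O7 = 0.001159 x 192.12 = 0.2226 g, so %C6H8O7 = 0.2226/0.3435 x 100 = 64.8%.

64.8%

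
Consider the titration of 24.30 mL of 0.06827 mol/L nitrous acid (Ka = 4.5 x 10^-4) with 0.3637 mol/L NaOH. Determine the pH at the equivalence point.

n(HNO2) = 0.06827 x 0.02430 = 0.001659 mol; V(NaOH) at equivalence = 0.001659/0.3637 = 0.004561 L.
At equivalence all the acid is converted to NO2-; total volume = 0.02430 + 0.004561 = 0.02886 L, so [NO2-] = 0.001659/0.02886 = 0.05748 M.
Kb = Kw/Ka = 1.0e-14 / 4.5 x 10^-4 = 2.22e-11.
[OH^-] = sqrt(Kb x [NO2-]) = sqrt(2.22e-11 x 0.05748) = 1.13e-6 M.
pOH = 5.95, so pH = 14.00 - 5.95 = 8.05.

8.05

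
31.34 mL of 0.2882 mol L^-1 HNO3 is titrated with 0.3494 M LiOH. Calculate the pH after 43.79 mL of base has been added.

12.92

n(acid) = 0.2882 x 0.03134 = 0.009032 mol; n(LiOH) added = 0.3494 x 0.04379 = 0.01530 mol.
Base is in excess by 0.01530 - 0.009032 = 0.006268 mol in a total volume of 0.07513 L.
[OH^-] = 0.006268/0.07513 = 0.08343 M, so pOH = 1.08 and pH = 14.00 - 1.08 = 12.92.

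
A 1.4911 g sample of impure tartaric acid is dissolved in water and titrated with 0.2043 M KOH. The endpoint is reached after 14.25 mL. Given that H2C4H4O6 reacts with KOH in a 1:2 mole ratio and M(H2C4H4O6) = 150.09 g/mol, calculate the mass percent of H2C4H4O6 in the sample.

n(KOH) = 0.2043 x 0.01425 = 0.002911 mol.
n(H2C4H4O6) = 0.002911 / 2 = 0.001456 mol.
mass of H2C4H4O6 = 0.001456 x 150.09 = 0.2185 g.
% purity = 0.2185 / 1.4911 x 100 = 14.7%.

14.7%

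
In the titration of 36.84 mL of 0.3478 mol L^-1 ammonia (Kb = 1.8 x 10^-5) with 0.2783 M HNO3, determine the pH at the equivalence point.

n(NH3) = 0.3478 x 0.03684 = 0.01281 mol; V(HNO3) at equivalence = 0.01281/0.2783 = 0.04604 L.
At equivalence the base is fully converted to NH4+; total volume = 0.08288 L, so [NH4+] = 0.01281/0.08288 = 0.1546 M.
Ka(NH4+) = Kw/Kb = 1.0e-14 / 1.8 x 10^-5 = 5.56e-10.
[H^+] = sqrt(Ka x [NH4+]) = sqrt(5.56e-10 x 0.1546) = 9.27e-6 M.
pH = -log(9.27e-6) = 5.03.

5.03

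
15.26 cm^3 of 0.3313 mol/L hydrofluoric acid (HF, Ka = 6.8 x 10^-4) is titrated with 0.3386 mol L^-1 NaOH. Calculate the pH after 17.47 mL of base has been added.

12.42

n(acid) = 0.3313 x 0.01526 = 0.005056 mol; n(NaOH) added = 0.3386 x 0.01747 = 0.005915 mol.
Base is in excess by 0.005915 - 0.005056 = 0.0008597 mol in a total volume of 0.03273 L.
[OH^-] = 0.0008597/0.03273 = 0.02627 M, so pOH = 1.58 and pH = 14.00 - 1.58 = 12.42.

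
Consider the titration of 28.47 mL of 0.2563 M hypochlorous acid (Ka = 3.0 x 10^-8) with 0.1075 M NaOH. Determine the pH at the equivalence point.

n(HClO) = 0.2563 x 0.02847 = 0.007297 mol; V(NaOH) at equivalence = 0.007297/0.1075 = 0.06788 L.
At equivalence all the acid is converted to ClO-; total volume = 0.02847 + 0.06788 = 0.09635 L, so [ClO-] = 0.007297/0.09635 = 0.07573 M.
Kb = Kw/Ka = 1.0e-14 / 3.0 x 10^-8 = 3.33e-7.
[OH^-] = sqrt(Kb x [ClO-]) = sqrt(3.33e-7 x 0.07573) = 0.000159 M.
pOH = 3.80, so pH = 14.00 - 3.80 = 10.20.

10.20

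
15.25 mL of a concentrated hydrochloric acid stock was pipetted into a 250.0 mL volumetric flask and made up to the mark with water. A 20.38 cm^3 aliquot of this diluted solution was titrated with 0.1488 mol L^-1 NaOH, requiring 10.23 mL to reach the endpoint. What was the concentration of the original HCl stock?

n(NaOH) = 0.1488 x 0.01023 = 0.001522 mol.
n(HCl) in the aliquot = 0.001522 mol.
[diluted HCl] = 0.001522 / 0.02038 = 0.07469 M.
Dilution factor = 250.0/15.25 = 16.39, so [stock] = 0.07469 x 16.39 = 1.22 M.

1.22 M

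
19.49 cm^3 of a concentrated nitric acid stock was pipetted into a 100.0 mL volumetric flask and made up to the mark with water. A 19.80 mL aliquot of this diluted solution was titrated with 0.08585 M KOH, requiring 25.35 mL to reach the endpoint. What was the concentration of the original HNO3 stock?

n(KOH) = 0.08585 x 0.02535 = 0.002176 mol.
n(HNO3) in the aliquot = 0.002176 mol.
[diluted HNO3] = 0.002176 / 0.01980 = 0.1099 M.
Dilution factor = 100.0/19.49 = 5.131, so [stock] = 0.1099 x 5.131 = 0.564 M.

0.564 M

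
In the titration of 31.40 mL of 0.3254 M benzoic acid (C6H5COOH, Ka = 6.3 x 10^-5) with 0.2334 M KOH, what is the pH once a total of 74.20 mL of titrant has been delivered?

12.83

n(acid) = 0.3254 x 0.03140 = 0.01022 mol; n(KOH) added = 0.2334 x 0.07420 = 0.01732 mol.
Base is in excess by 0.01732 - 0.01022 = 0.007101 mol in a total volume of 0.1056 L.
[OH^-] = 0.007101/0.1056 = 0.06724 M, so pOH = 1.17 and pH = 14.00 - 1.17 = 12.83.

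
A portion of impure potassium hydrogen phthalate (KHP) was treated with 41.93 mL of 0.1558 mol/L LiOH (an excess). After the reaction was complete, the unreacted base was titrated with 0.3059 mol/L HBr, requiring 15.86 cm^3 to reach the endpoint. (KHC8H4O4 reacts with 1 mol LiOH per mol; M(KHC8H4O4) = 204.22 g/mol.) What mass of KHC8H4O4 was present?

Total n(LiOH) added = 0.1558 x 0.04193 = 0.006533 mol.
n(HBr) used = 0.3059 x 0.01586 = 0.004852 mol, which equals the excess n(LiOH).
So n(LiOH) consumed by the sample = 0.006533 - 0.004852 = 0.001681 mol.
n(KHC8H4O4) = 0.001681 / 1 = 0.001681 mol.
mass = 0.001681 mol x 204.22 g/mol = 0.343 g.

0.343 g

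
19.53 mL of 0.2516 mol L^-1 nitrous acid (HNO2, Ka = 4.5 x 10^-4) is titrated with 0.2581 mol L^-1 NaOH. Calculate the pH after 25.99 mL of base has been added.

n(acid) = 0.2516 x 0.01953 = 0.004914 mol; n(NaOH) added = 0.2581 x 0.02599 = 0.006708 mol.
Base is in excess by 0.006708 - 0.004914 = 0.001794 mol in a total volume of 0.04552 L.
[OH^-] = 0.001794/0.04552 = 0.03942 M, so pOH = 1.40 and pH = 14.00 - 1.40 = 12.60.

12.60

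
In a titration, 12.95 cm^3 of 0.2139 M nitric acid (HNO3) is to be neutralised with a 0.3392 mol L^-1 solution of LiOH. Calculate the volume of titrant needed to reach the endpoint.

n(HNO3) = 0.2139 mol/L x 0.01295 L = 0.002770 mol.
At equivalence n(LiOH) = n(HNO3) = 0.002770 mol.
V(LiOH) = 0.002770 / 0.3392 = 0.008166 L = 8.17 mL.

8.17 mL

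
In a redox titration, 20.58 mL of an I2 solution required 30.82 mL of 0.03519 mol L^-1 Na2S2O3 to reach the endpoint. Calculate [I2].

0.0263 M

n(Na2S2O3) = 0.03519 x 0.03082 = 0.001085 mol.
From the balanced equation, 2 mol Na2S2O3 reacts with 1 mol I2, so n(I2) = 0.001085 x 1/2 = 0.0005423 mol.
[I2] = 0.0005423 / 0.02058 L = 0.0263 M.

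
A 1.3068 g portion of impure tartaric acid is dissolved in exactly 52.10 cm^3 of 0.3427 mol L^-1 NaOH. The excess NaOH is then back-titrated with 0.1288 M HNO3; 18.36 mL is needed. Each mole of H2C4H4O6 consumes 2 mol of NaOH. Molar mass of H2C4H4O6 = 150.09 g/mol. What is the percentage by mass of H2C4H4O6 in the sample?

Total n(NaOH) added = 0.3427 x 0.05210 = 0.01785 mol.
n(HNO3) used = 0.1288 x 0.01836 = 0.002365 mol, which equals the excess n(NaOH).
So n(NaOH) consumed by the sample = 0.01785 - 0.002365 = 0.01549 mol.
n(H2C4H4O6) = 0.01549 / 2 = 0.007745 mol.
mass H2C4H4O6 = 0.007745 x 150.09 = 1.162 g, so %H2C4H4O6 = 1.162/1.3068 x 100 = 89.0%.

89.0%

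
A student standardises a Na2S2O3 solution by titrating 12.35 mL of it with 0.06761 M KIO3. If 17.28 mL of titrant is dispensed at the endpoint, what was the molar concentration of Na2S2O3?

n(KIO3) = 0.06761 x 0.01728 = 0.001168 mol.
From the balanced equation, 1 mol KIO3 reacts with 6 mol Na2S2O3, so n(Na2S2O3) = 0.001168 x 6/1 = 0.007010 mol.
[Na2S2O3] = 0.007010 / 0.01235 L = 0.568 M.

0.568 M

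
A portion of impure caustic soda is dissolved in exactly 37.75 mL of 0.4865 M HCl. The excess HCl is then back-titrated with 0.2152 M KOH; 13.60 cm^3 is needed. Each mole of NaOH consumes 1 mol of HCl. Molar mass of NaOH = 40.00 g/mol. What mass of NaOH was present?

0.618 g

Total n(HCl) added = 0.4865 x 0.03775 = 0.01837 mol.
n(KOH) used = 0.2152 x 0.01360 = 0.002927 mol, which equals the excess n(HCl).
So n(HCl) consumed by the sample = 0.01837 - 0.002927 = 0.01544 mol.
n(NaOH) = 0.01544 / 1 = 0.01544 mol.
mass = 0.01544 mol x 40.00 g/mol = 0.618 g.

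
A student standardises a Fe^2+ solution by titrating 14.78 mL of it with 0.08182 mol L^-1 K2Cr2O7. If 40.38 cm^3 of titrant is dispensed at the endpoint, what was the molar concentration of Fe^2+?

1.34 M

n(K2Cr2O7) = 0.08182 x 0.04038 = 0.003304 mol.
From the balanced equation, 1 mol K2Cr2O7 reacts with 6 mol Fe^2+, so n(Fe^2+) = 0.003304 x 6/1 = 0.01982 mol.
[Fe^2+] = 0.01982 / 0.01478 L = 1.34 M.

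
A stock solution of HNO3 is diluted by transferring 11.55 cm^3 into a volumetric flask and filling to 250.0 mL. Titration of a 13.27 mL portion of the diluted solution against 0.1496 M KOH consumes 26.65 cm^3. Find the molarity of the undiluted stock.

6.50 M

n(KOH) = 0.1496 x 0.02665 = 0.003987 mol.
n(HNO3) in the aliquot = 0.003987 mol.
[diluted HNO3] = 0.003987 / 0.01327 = 0.3004 M.
Dilution factor = 250.0/11.55 = 21.65, so [stock] = 0.3004 x 21.65 = 6.50 M.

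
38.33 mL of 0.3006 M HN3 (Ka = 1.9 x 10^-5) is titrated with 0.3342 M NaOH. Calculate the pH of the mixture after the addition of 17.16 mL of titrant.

Initial n(HN3) = 0.3006 x 0.03833 = 0.01152 mol.
n(NaOH) added = 0.3342 x 0.01716 = 0.005735 mol, converting that many moles of HN3 to N3-.
Remaining n(HN3) = 0.005787 mol; n(N3-) = 0.005735 mol.
By Henderson-Hasselbalch, pH = pKa + log([A^-]/[HA]) = 4.72 + log(0.005735/0.005787) = 4.72 + (-0.00) = 4.72.

4.72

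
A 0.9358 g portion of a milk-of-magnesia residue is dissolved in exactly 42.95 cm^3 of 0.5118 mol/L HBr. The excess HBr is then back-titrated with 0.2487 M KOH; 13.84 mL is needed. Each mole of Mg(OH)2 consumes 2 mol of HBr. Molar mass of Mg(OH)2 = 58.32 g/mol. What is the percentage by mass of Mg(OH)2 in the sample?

57.8%

Total n(HBr) added = 0.5118 x 0.04295 = 0.02198 mol.
n(KOH) used = 0.2487 x 0.01384 = 0.003442 mol, which equals the excess n(HBr).
So n(HBr) consumed by the sample = 0.02198 - 0.003442 = 0.01854 mol.
n(Mg(OH)2) = 0.01854 / 2 = 0.009270 mol.
mass Mg(OH)2 = 0.009270 x 58.32 = 0.5406 g, so %Mg(OH)2 = 0.5406/0.9358 x 100 = 57.8%.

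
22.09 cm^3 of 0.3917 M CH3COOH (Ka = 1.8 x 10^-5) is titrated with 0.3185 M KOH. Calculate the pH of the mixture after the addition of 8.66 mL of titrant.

Initial n(CH3COOH) = 0.3917 x 0.02209 = 0.008653 mol.
n(KOH) added = 0.3185 x 0.008660 = 0.002758 mol, converting that many moles of CH3COOH to CH3COO-.
Remaining n(CH3COOH) = 0.005894 mol; n(CH3COO-) = 0.002758 mol.
By Henderson-Hasselbalch, pH = pKa + log([A^-]/[HA]) = 4.74 + log(0.002758/0.005894) = 4.74 + (-0.33) = 4.41.

4.41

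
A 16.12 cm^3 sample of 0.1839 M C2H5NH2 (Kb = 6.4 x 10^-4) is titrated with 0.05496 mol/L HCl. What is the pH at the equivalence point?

n(C2H5NH2) = 0.1839 x 0.01612 = 0.002964 mol; V(HCl) at equivalence = 0.002964/0.05496 = 0.05394 L.
At equivalence the base is fully converted to C2H5NH3+; total volume = 0.07006 L, so [C2H5NH3+] = 0.002964/0.07006 = 0.04231 M.
Ka(C2H5NH3+) = Kw/Kb = 1.0e-14 / 6.4 x 10^-4 = 1.56e-11.
[H^+] = sqrt(Ka x [C2H5NH3+]) = sqrt(1.56e-11 x 0.04231) = 8.13e-7 M.
pH = -log(8.13e-7) = 6.09.

6.09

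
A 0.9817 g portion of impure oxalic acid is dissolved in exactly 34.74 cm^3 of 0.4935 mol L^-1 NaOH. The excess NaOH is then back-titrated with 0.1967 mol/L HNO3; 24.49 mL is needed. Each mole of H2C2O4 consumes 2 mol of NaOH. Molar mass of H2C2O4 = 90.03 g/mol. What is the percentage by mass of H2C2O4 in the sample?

Total n(NaOH) added = 0.4935 x 0.03474 = 0.01714 mol.
n(HNO3) used = 0.1967 x 0.02449 = 0.004817 mol, which equals the excess n(NaOH).
So n(NaOH) consumed by the sample = 0.01714 - 0.004817 = 0.01233 mol.
n(H2C2O4) = 0.01233 / 2 = 0.006164 mol.
mass H2C2O4 = 0.006164 x 90.03 = 0.5549 g, so %H2C2O4 = 0.5549/0.9817 x 100 = 56.5%.

56.5%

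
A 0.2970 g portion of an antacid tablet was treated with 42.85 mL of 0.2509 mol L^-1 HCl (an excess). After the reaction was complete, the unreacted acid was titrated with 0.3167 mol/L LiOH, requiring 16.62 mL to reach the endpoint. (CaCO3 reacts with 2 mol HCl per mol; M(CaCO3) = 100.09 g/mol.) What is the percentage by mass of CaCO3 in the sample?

Total n(HCl) added = 0.2509 x 0.04285 = 0.01075 mol.
n(LiOH) used = 0.3167 x 0.01662 = 0.005264 mol, which equals the excess n(HCl).
So n(HCl) consumed by the sample = 0.01075 - 0.005264 = 0.005488 mol.
n(CaCO3) = 0.005488 / 2 = 0.002744 mol.
mass CaCO3 = 0.002744 x 100.09 = 0.2746 g, so %CaCO3 = 0.2746/0.2970 x 100 = 92.5%.

92.5%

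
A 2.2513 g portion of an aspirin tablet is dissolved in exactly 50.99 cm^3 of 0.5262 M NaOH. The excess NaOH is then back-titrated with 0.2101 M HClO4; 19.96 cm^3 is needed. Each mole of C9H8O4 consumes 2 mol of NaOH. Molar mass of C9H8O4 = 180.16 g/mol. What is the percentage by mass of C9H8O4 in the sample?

90.6%

Total n(NaOH) added = 0.5262 x 0.05099 = 0.02683 mol.
n(HClO4) used = 0.2101 x 0.01996 = 0.004194 mol, which equals the excess n(NaOH).
So n(NaOH) consumed by the sample = 0.02683 - 0.004194 = 0.02264 mol.
n(C9H8O4) = 0.02264 / 2 = 0.01132 mol.
mass C9H8O4 = 0.01132 x 180.16 = 2.039 g, so %C9H8O4 = 2.039/2.2513 x 100 = 90.6%.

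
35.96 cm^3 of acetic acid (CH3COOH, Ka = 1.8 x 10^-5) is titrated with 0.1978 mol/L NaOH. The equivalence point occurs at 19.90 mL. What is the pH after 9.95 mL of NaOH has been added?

9.95 mL is exactly half the equivalence volume (19.90/2), i.e. the half-equivalence point.
There, n(HA) = n(A^-), so pH = pKa = -log(1.8 x 10^-5) = 4.74.

4.74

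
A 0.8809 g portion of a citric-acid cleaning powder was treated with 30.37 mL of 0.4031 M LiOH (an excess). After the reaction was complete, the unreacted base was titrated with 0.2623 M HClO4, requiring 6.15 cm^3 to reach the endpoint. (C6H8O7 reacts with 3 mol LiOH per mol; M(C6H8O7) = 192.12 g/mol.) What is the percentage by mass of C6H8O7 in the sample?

77.3%

Total n(LiOH) added = 0.4031 x 0.03037 = 0.01224 mol.
n(HClO4) used = 0.2623 x 0.006150 = 0.001613 mol, which equals the excess n(LiOH).
So n(LiOH) consumed by the sample = 0.01224 - 0.001613 = 0.01063 mol.
n(C6H8O7) = 0.01063 / 3 = 0.003543 mol.
mass C6H8O7 = 0.003543 x 192.12 = 0.6807 g, so %C6H8O7 = 0.6807/0.8809 x 100 = 77.3%.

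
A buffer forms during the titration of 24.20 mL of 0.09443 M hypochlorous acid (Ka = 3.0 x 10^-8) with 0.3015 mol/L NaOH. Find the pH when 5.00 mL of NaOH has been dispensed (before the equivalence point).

7.81

Initial n(HClO) = 0.09443 x 0.02420 = 0.002285 mol.
n(NaOH) added = 0.3015 x 0.005000 = 0.001507 mol, converting that many moles of HClO to ClO-.
Remaining n(HClO) = 0.0007777 mol; n(ClO-) = 0.001507 mol.
By Henderson-Hasselbalch, pH = pKa + log([A^-]/[HA]) = 7.52 + log(0.001507/0.0007777) = 7.52 + (+0.29) = 7.81.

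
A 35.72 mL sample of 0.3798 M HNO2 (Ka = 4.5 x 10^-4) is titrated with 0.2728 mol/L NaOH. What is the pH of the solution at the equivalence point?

8.27

n(HNO2) = 0.3798 x 0.03572 = 0.01357 mol; V(NaOH) at equivalence = 0.01357/0.2728 = 0.04973 L.
At equivalence all the acid is converted to NO2-; total volume = 0.03572 + 0.04973 = 0.08545 L, so [NO2-] = 0.01357/0.08545 = 0.1588 M.
Kb = Kw/Ka = 1.0e-14 / 4.5 x 10^-4 = 2.22e-11.
[OH^-] = sqrt(Kb x [NO2-]) = sqrt(2.22e-11 x 0.1588) = 1.88e-6 M.
pOH = 5.73, so pH = 14.00 - 5.73 = 8.27.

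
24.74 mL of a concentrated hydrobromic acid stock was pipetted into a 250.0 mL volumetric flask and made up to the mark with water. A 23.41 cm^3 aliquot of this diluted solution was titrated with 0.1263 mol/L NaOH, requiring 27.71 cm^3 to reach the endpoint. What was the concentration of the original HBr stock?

n(NaOH) = 0.1263 x 0.02771 = 0.003500 mol.
n(HBr) in the aliquot = 0.003500 mol.
[diluted HBr] = 0.003500 / 0.02341 = 0.1495 M.
Dilution factor = 250.0/24.74 = 10.11, so [stock] = 0.1495 x 10.11 = 1.51 M.

1.51 M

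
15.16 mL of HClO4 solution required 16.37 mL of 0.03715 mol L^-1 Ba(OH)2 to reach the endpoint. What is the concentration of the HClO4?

n(Ba(OH)2) delivered = 0.03715 x 0.01637 = 0.0006081 mol.
The reaction is 2 HClO4 + 1 Ba(OH)2, so n(HClO4) = 0.0006081 x 2/1 = 0.001216 mol.
[HClO4] = 0.001216 mol / 0.01516 L = 0.0802 M.

0.0802 M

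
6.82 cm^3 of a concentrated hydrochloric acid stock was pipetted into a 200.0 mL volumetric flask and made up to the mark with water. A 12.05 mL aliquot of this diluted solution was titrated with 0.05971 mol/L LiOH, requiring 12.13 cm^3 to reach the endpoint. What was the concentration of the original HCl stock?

n(LiOH) = 0.05971 x 0.01213 = 0.0007243 mol.
n(HCl) in the aliquot = 0.0007243 mol.
[diluted HCl] = 0.0007243 / 0.01205 = 0.06011 M.
Dilution factor = 200.0/6.820 = 29.33, so [stock] = 0.06011 x 29.33 = 1.76 M.

1.76 M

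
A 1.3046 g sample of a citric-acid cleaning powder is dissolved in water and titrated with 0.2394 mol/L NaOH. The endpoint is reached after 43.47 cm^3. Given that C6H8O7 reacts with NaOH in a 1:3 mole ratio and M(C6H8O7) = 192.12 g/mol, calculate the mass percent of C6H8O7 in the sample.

n(NaOH) = 0.2394 x 0.04347 = 0.01041 mol.
n(C6H8O7) = 0.01041 / 3 = 0.003469 mol.
mass of C6H8O7 = 0.003469 x 192.12 = 0.6664 g.
% purity = 0.6664 / 1.3046 x 100 = 51.1%.

51.1%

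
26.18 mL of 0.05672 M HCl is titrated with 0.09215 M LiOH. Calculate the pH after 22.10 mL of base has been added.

n(acid) = 0.05672 x 0.02618 = 0.001485 mol; n(LiOH) added = 0.09215 x 0.02210 = 0.002037 mol.
Base is in excess by 0.002037 - 0.001485 = 0.0005516 mol in a total volume of 0.04828 L.
[OH^-] = 0.0005516/0.04828 = 0.01142 M, so pOH = 1.94 and pH = 14.00 - 1.94 = 12.06.

12.06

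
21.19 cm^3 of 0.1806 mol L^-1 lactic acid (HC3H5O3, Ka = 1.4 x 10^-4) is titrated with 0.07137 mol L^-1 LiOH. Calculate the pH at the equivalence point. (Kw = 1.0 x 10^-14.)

8.28

n(HC3H5O3) = 0.1806 x 0.02119 = 0.003827 mol; V(LiOH) at equivalence = 0.003827/0.07137 = 0.05362 L.
At equivalence all the acid is converted to C3H5O3-; total volume = 0.02119 + 0.05362 = 0.07481 L, so [C3H5O3-] = 0.003827/0.07481 = 0.05115 M.
Kb = Kw/Ka = 1.0e-14 / 1.4 x 10^-4 = 7.14e-11.
[OH^-] = sqrt(Kb x [C3H5O3-]) = sqrt(7.14e-11 x 0.05115) = 1.91e-6 M.
pOH = 5.72, so pH = 14.00 - 5.72 = 8.28.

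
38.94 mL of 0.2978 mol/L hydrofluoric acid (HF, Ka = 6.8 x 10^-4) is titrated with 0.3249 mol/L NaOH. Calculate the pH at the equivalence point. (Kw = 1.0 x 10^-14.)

8.18

n(HF) = 0.2978 x 0.03894 = 0.01160 mol; V(NaOH) at equivalence = 0.01160/0.3249 = 0.03569 L.
At equivalence all the acid is converted to F-; total volume = 0.03894 + 0.03569 = 0.07463 L, so [F-] = 0.01160/0.07463 = 0.1554 M.
Kb = Kw/Ka = 1.0e-14 / 6.8 x 10^-4 = 1.47e-11.
[OH^-] = sqrt(Kb x [F-]) = sqrt(1.47e-11 x 0.1554) = 1.51e-6 M.
pOH = 5.82, so pH = 14.00 - 5.82 = 8.18.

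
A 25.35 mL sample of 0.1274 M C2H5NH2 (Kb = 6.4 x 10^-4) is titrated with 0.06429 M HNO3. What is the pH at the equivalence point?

n(C2H5NH2) = 0.1274 x 0.02535 = 0.003230 mol; V(HNO3) at equivalence = 0.003230/0.06429 = 0.05023 L.
At equivalence the base is fully converted to C2H5NH3+; total volume = 0.07558 L, so [C2H5NH3+] = 0.003230/0.07558 = 0.04273 M.
Ka(C2H5NH3+) = Kw/Kb = 1.0e-14 / 6.4 x 10^-4 = 1.56e-11.
[H^+] = sqrt(Ka x [C2H5NH3+]) = sqrt(1.56e-11 x 0.04273) = 8.17e-7 M.
pH = -log(8.17e-7) = 6.09.

6.09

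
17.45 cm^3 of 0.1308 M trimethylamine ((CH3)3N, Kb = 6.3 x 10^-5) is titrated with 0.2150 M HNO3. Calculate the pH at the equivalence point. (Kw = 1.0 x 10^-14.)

5.44

n((CH3)3N) = 0.1308 x 0.01745 = 0.002282 mol; V(HNO3) at equivalence = 0.002282/0.2150 = 0.01062 L.
At equivalence the base is fully converted to (CH3)3NH+; total volume = 0.02807 L, so [(CH3)3NH+] = 0.002282/0.02807 = 0.08132 M.
Ka((CH3)3NH+) = Kw/Kb = 1.0e-14 / 6.3 x 10^-5 = 1.59e-10.
[H^+] = sqrt(Ka x [(CH3)3NH+]) = sqrt(1.59e-10 x 0.08132) = 3.59e-6 M.
pH = -log(3.59e-6) = 5.44.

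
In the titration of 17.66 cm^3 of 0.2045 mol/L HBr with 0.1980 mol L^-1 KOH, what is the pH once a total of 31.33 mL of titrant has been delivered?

12.72

n(acid) = 0.2045 x 0.01766 = 0.003611 mol; n(KOH) added = 0.1980 x 0.03133 = 0.006203 mol.
Base is in excess by 0.006203 - 0.003611 = 0.002592 mol in a total volume of 0.04899 L.
[OH^-] = 0.002592/0.04899 = 0.05291 M, so pOH = 1.28 and pH = 14.00 - 1.28 = 12.72.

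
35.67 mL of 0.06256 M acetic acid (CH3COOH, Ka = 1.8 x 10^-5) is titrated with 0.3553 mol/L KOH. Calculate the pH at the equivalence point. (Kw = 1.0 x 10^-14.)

n(CH3COOH) = 0.06256 x 0.03567 = 0.002232 mol; V(KOH) at equivalence = 0.002232/0.3553 = 0.006281 L.
At equivalence all the acid is converted to CH3COO-; total volume = 0.03567 + 0.006281 = 0.04195 L, so [CH3COO-] = 0.002232/0.04195 = 0.05319 M.
Kb = Kw/Ka = 1.0e-14 / 1.8 x 10^-5 = 5.56e-10.
[OH^-] = sqrt(Kb x [CH3COO-]) = sqrt(5.56e-10 x 0.05319) = 5.44e-6 M.
pOH = 5.26, so pH = 14.00 - 5.26 = 8.74.

8.74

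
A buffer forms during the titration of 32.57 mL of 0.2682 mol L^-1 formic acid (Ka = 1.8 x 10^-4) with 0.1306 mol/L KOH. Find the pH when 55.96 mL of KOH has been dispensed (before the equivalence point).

4.45

Initial n(HCOOH) = 0.2682 x 0.03257 = 0.008735 mol.
n(KOH) added = 0.1306 x 0.05596 = 0.007308 mol, converting that many moles of HCOOH to HCOO-.
Remaining n(HCOOH) = 0.001427 mol; n(HCOO-) = 0.007308 mol.
By Henderson-Hasselbalch, pH = pKa + log([A^-]/[HA]) = 3.74 + log(0.007308/0.001427) = 3.74 + (+0.71) = 4.45.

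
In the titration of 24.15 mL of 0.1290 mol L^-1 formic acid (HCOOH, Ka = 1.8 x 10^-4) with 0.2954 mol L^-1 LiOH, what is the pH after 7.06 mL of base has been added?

4.05

Initial n(HCOOH) = 0.1290 x 0.02415 = 0.003115 mol.
n(LiOH) added = 0.2954 x 0.007060 = 0.002086 mol, converting that many moles of HCOOH to HCOO-.
Remaining n(HCOOH) = 0.001030 mol; n(HCOO-) = 0.002086 mol.
By Henderson-Hasselbalch, pH = pKa + log([A^-]/[HA]) = 3.74 + log(0.002086/0.001030) = 3.74 + (+0.31) = 4.05.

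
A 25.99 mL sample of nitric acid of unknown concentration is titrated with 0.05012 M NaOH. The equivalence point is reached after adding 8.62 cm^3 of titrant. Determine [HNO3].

n(NaOH) delivered = 0.05012 x 0.008620 = 0.0004320 mol.
For a 1:1 reaction, n(HNO3) = 0.0004320 mol.
[HNO3] = 0.0004320 mol / 0.02599 L = 0.0166 M.

0.0166 M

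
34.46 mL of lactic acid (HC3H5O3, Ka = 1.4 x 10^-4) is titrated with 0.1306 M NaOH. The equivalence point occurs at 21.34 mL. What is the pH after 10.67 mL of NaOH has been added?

10.67 mL is exactly half the equivalence volume (21.34/2), i.e. the half-equivalence point.
There, n(HA) = n(A^-), so pH = pKa = -log(1.4 x 10^-4) = 3.85.

3.85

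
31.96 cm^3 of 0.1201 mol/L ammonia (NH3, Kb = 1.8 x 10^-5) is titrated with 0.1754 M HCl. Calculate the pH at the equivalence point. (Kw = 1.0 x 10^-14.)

5.20

n(NH3) = 0.1201 x 0.03196 = 0.003838 mol; V(HCl) at equivalence = 0.003838/0.1754 = 0.02188 L.
At equivalence the base is fully converted to NH4+; total volume = 0.05384 L, so [NH4+] = 0.003838/0.05384 = 0.07129 M.
Ka(NH4+) = Kw/Kb = 1.0e-14 / 1.8 x 10^-5 = 5.56e-10.
[H^+] = sqrt(Ka x [NH4+]) = sqrt(5.56e-10 x 0.07129) = 6.29e-6 M.
pH = -log(6.29e-6) = 5.20.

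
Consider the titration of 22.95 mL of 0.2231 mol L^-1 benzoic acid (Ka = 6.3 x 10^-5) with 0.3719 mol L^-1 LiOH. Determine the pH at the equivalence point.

8.67

n(C6H5COOH) = 0.2231 x 0.02295 = 0.005120 mol; V(LiOH) at equivalence = 0.005120/0.3719 = 0.01377 L.
At equivalence all the acid is converted to C6H5COO-; total volume = 0.02295 + 0.01377 = 0.03672 L, so [C6H5COO-] = 0.005120/0.03672 = 0.1394 M.
Kb = Kw/Ka = 1.0e-14 / 6.3 x 10^-5 = 1.59e-10.
[OH^-] = sqrt(Kb x [C6H5COO-]) = sqrt(1.59e-10 x 0.1394) = 4.70e-6 M.
pOH = 5.33, so pH = 14.00 - 5.33 = 8.67.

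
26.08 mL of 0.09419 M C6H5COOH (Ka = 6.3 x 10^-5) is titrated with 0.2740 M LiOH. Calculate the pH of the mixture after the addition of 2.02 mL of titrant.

Initial n(C6H5COOH) = 0.09419 x 0.02608 = 0.002456 mol.
n(LiOH) added = 0.2740 x 0.002020 = 0.0005535 mol, converting that many moles of C6H5COOH to C6H5COO-.
Remaining n(C6H5COOH) = 0.001903 mol; n(C6H5COO-) = 0.0005535 mol.
By Henderson-Hasselbalch, pH = pKa + log([A^-]/[HA]) = 4.20 + log(0.0005535/0.001903) = 4.20 + (-0.54) = 3.66.

3.66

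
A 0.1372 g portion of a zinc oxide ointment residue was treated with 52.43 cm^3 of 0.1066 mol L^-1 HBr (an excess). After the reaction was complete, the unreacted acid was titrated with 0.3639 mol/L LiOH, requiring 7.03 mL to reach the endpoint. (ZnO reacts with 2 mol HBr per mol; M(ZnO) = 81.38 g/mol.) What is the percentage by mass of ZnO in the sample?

Total n(HBr) added = 0.1066 x 0.05243 = 0.005589 mol.
n(LiOH) used = 0.3639 x 0.007030 = 0.002558 mol, which equals the excess n(HBr).
So n(HBr) consumed by the sample = 0.005589 - 0.002558 = 0.003031 mol.
n(ZnO) = 0.003031 / 2 = 0.001515 mol.
mass ZnO = 0.001515 x 81.38 = 0.1233 g, so %ZnO = 0.1233/0.1372 x 100 = 89.9%.

89.9%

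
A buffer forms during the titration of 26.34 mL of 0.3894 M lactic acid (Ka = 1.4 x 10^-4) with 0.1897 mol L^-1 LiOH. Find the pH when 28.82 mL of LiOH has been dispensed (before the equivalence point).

Initial n(HC3H5O3) = 0.3894 x 0.02634 = 0.01026 mol.
n(LiOH) added = 0.1897 x 0.02882 = 0.005467 mol, converting that many moles of HC3H5O3 to C3H5O3-.
Remaining n(HC3H5O3) = 0.004790 mol; n(C3H5O3-) = 0.005467 mol.
By Henderson-Hasselbalch, pH = pKa + log([A^-]/[HA]) = 3.85 + log(0.005467/0.004790) = 3.85 + (+0.06) = 3.91.

3.91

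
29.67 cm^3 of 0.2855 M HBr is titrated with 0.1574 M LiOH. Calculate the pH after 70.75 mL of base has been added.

n(acid) = 0.2855 x 0.02967 = 0.008471 mol; n(LiOH) added = 0.1574 x 0.07075 = 0.01114 mol.
Base is in excess by 0.01114 - 0.008471 = 0.002665 mol in a total volume of 0.1004 L.
[OH^-] = 0.002665/0.1004 = 0.02654 M, so pOH = 1.58 and pH = 14.00 - 1.58 = 12.42.

12.42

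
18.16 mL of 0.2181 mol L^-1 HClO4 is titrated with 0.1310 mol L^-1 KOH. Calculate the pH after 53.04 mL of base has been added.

12.62

n(acid) = 0.2181 x 0.01816 = 0.003961 mol; n(KOH) added = 0.1310 x 0.05304 = 0.006948 mol.
Base is in excess by 0.006948 - 0.003961 = 0.002988 mol in a total volume of 0.07120 L.
[OH^-] = 0.002988/0.07120 = 0.04196 M, so pOH = 1.38 and pH = 14.00 - 1.38 = 12.62.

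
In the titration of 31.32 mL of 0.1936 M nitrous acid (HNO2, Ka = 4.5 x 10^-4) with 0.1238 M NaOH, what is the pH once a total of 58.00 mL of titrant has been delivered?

12.10

n(acid) = 0.1936 x 0.03132 = 0.006064 mol; n(NaOH) added = 0.1238 x 0.05800 = 0.007180 mol.
Base is in excess by 0.007180 - 0.006064 = 0.001117 mol in a total volume of 0.08932 L.
[OH^-] = 0.001117/0.08932 = 0.01250 M, so pOH = 1.90 and pH = 14.00 - 1.90 = 12.10.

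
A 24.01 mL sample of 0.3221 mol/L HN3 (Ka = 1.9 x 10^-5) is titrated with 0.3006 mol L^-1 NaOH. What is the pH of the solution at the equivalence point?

8.96

n(HN3) = 0.3221 x 0.02401 = 0.007734 mol; V(NaOH) at equivalence = 0.007734/0.3006 = 0.02573 L.
At equivalence all the acid is converted to N3-; total volume = 0.02401 + 0.02573 = 0.04974 L, so [N3-] = 0.007734/0.04974 = 0.1555 M.
Kb = Kw/Ka = 1.0e-14 / 1.9 x 10^-5 = 5.26e-10.
[OH^-] = sqrt(Kb x [N3-]) = sqrt(5.26e-10 x 0.1555) = 9.05e-6 M.
pOH = 5.04, so pH = 14.00 - 5.04 = 8.96.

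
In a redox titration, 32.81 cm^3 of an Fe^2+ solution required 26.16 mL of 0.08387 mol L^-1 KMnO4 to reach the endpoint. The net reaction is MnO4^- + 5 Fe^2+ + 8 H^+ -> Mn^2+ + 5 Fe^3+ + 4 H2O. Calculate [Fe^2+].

n(KMnO4) = 0.08387 x 0.02616 = 0.002194 mol.
From the balanced equation, 1 mol KMnO4 reacts with 5 mol Fe^2+, so n(Fe^2+) = 0.002194 x 5/1 = 0.01097 mol.
[Fe^2+] = 0.01097 / 0.03281 L = 0.334 M.

0.334 M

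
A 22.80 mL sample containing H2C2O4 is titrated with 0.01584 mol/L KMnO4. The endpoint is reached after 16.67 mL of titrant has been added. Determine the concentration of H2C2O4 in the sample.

n(KMnO4) = 0.01584 x 0.01667 = 0.0002641 mol.
From the balanced equation, 2 mol KMnO4 reacts with 5 mol H2C2O4, so n(H2C2O4) = 0.0002641 x 5/2 = 0.0006601 mol.
[H2C2O4] = 0.0006601 / 0.02280 L = 0.0290 M.

0.0290 M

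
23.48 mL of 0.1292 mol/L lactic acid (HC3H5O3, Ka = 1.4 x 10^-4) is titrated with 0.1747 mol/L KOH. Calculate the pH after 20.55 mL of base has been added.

12.10

n(acid) = 0.1292 x 0.02348 = 0.003034 mol; n(KOH) added = 0.1747 x 0.02055 = 0.003590 mol.
Base is in excess by 0.003590 - 0.003034 = 0.0005565 mol in a total volume of 0.04403 L.
[OH^-] = 0.0005565/0.04403 = 0.01264 M, so pOH = 1.90 and pH = 14.00 - 1.90 = 12.10.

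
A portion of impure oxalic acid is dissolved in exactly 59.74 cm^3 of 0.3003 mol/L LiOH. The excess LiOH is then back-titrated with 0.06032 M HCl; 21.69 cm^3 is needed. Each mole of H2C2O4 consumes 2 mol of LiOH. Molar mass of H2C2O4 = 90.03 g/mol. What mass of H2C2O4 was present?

0.749 g

Total n(LiOH) added = 0.3003 x 0.05974 = 0.01794 mol.
n(HCl) used = 0.06032 x 0.02169 = 0.001308 mol, which equals the excess n(LiOH).
So n(LiOH) consumed by the sample = 0.01794 - 0.001308 = 0.01663 mol.
n(H2C2O4) = 0.01663 / 2 = 0.008316 mol.
mass = 0.008316 mol x 90.03 g/mol = 0.749 g.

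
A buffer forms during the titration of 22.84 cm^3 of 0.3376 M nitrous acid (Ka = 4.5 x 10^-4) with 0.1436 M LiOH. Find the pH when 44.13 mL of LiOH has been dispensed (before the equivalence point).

4.01

Initial n(HNO2) = 0.3376 x 0.02284 = 0.007711 mol.
n(LiOH) added = 0.1436 x 0.04413 = 0.006337 mol, converting that many moles of HNO2 to NO2-.
Remaining n(HNO2) = 0.001374 mol; n(NO2-) = 0.006337 mol.
By Henderson-Hasselbalch, pH = pKa + log([A^-]/[HA]) = 3.35 + log(0.006337/0.001374) = 3.35 + (+0.66) = 4.01.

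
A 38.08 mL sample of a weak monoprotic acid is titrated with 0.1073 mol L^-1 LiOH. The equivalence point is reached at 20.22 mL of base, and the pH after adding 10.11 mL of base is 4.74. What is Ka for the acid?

1.8 x 10^-5

10.11 mL is half of the equivalence volume, so this is the half-equivalence point where [HA] = [A^-].
At half-equivalence pH = pKa, so pKa = 4.74.
Ka = 10^(-4.74) = 1.8 x 10^-5.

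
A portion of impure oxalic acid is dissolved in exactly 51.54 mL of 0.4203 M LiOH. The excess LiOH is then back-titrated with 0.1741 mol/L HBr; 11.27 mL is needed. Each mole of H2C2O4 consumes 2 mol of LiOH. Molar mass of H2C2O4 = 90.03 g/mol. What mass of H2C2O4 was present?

0.887 g

Total n(LiOH) added = 0.4203 x 0.05154 = 0.02166 mol.
n(HBr) used = 0.1741 x 0.01127 = 0.001962 mol, which equals the excess n(LiOH).
So n(LiOH) consumed by the sample = 0.02166 - 0.001962 = 0.01970 mol.
n(H2C2O4) = 0.01970 / 2 = 0.009850 mol.
mass = 0.009850 mol x 90.03 g/mol = 0.887 g.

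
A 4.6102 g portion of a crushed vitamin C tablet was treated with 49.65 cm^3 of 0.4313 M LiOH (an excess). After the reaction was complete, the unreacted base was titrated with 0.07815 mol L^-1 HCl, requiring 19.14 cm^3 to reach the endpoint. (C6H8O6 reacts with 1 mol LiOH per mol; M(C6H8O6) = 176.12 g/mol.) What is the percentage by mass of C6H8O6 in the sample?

76.1%

Total n(LiOH) added = 0.4313 x 0.04965 = 0.02141 mol.
n(HCl) used = 0.07815 x 0.01914 = 0.001496 mol, which equals the excess n(LiOH).
So n(LiOH) consumed by the sample = 0.02141 - 0.001496 = 0.01992 mol.
n(C6H8O6) = 0.01992 / 1 = 0.01992 mol.
mass C6H8O6 = 0.01992 x 176.12 = 3.508 g, so %C6H8O6 = 3.508/4.6102 x 100 = 76.1%.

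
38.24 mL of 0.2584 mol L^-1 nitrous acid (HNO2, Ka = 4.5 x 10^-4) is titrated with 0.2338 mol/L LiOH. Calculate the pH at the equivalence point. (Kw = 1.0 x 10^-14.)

8.22

n(HNO2) = 0.2584 x 0.03824 = 0.009881 mol; V(LiOH) at equivalence = 0.009881/0.2338 = 0.04226 L.
At equivalence all the acid is converted to NO2-; total volume = 0.03824 + 0.04226 = 0.08050 L, so [NO2-] = 0.009881/0.08050 = 0.1227 M.
Kb = Kw/Ka = 1.0e-14 / 4.5 x 10^-4 = 2.22e-11.
[OH^-] = sqrt(Kb x [NO2-]) = sqrt(2.22e-11 x 0.1227) = 1.65e-6 M.
pOH = 5.78, so pH = 14.00 - 5.78 = 8.22.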